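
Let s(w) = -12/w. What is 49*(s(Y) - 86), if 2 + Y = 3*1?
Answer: -4802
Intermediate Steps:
Y = 1 (Y = -2 + 3*1 = -2 + 3 = 1)
49*(s(Y) - 86) = 49*(-12/1 - 86) = 49*(-12*1 - 86) = 49*(-12 - 86) = 49*(-98) = -4802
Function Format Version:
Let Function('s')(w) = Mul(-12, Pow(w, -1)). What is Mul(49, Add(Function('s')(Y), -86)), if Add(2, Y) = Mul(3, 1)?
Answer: -4802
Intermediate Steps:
Y = 1 (Y = Add(-2, Mul(3, 1)) = Add(-2, 3) = 1)
Mul(49, Add(Function('s')(Y), -86)) = Mul(49, Add(Mul(-12, Pow(1, -1)), -86)) = Mul(49, Add(Mul(-12, 1), -86)) = Mul(49, Add(-12, -86)) = Mul(49, -98) = -4802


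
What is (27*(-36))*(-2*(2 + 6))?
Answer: 15552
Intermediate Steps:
(27*(-36))*(-2*(2 + 6)) = -(-1944)*8 = -972*(-16) = 15552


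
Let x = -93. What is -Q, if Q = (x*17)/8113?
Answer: 1581/8113 ≈ 0.19487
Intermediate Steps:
Q = -1581/8113 (Q = -93*17/8113 = -1581*1/8113 = -1581/8113 ≈ -0.19487)
-Q = -1*(-1581/8113) = 1581/8113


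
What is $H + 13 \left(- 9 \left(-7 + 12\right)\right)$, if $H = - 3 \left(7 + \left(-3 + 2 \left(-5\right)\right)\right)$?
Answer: $-567$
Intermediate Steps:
$H = 18$ ($H = - 3 \left(7 - 13\right) = \left(-3\right) \left(-6\right) = 18$)
$H + 13 \left(- 9 \left(-7 + 12\right)\right) = 18 + 13 \left(- 9 \left(-7 + 12\right)\right) = 18 + 13 \left(\left(-9\right) 5\right) = 18 + 13 \left(-45\right) = 18 - 585 = -567$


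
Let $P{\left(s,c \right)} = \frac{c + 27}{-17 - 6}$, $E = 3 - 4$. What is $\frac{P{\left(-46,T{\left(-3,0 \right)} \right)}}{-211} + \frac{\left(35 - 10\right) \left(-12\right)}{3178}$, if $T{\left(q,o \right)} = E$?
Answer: $- \frac{686636}{7711417} \approx -0.089041$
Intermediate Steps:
$E = -1$
$T{\left(q,o \right)} = -1$
$P{\left(s,c \right)} = - \frac{27}{23} - \frac{c}{23}$ ($P{\left(s,c \right)} = \frac{27 + c}{-23} = \left(27 + c\right) \left(- \frac{1}{23}\right) = - \frac{27}{23} - \frac{c}{23}$)
$\frac{P{\left(-46,T{\left(-3,0 \right)} \right)}}{-211} + \frac{\left(35 - 10\right) \left(-12\right)}{3178} = \frac{- \frac{27}{23} - - \frac{1}{23}}{-211} + \frac{\left(35 - 10\right) \left(-12\right)}{3178} = \left(- \frac{27}{23} + \frac{1}{23}\right) \left(- \frac{1}{211}\right) + 25 \left(-12\right) \frac{1}{3178} = \left(- \frac{26}{23}\right) \left(- \frac{1}{211}\right) - \frac{150}{1589} = \frac{26}{4853} - \frac{150}{1589} = - \frac{686636}{7711417}$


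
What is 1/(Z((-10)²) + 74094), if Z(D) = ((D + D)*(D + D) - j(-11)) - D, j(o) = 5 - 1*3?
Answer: 1/113992 ≈ 8.7725e-6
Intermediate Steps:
j(o) = 2 (j(o) = 5 - 3 = 2)
Z(D) = -2 - D + 4*D² (Z(D) = ((D + D)*(D + D) - 1*2) - D = ((2*D)*(2*D) - 2) - D = (4*D² - 2) - D = (-2 + 4*D²) - D = -2 - D + 4*D²)
1/(Z((-10)²) + 74094) = 1/((-2 - 1*(-10)² + 4*((-10)²)²) + 74094) = 1/((-2 - 1*100 + 4*100²) + 74094) = 1/((-2 - 100 + 4*10000) + 74094) = 1/((-2 - 100 + 40000) + 74094) = 1/(39898 + 74094) = 1/113992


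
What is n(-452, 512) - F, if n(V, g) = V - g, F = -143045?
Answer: 142081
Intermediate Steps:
n(-452, 512) - F = (-452 - 1*512) - 1*(-143045) = (-452 - 512) + 143045 = -964 + 143045 = 142081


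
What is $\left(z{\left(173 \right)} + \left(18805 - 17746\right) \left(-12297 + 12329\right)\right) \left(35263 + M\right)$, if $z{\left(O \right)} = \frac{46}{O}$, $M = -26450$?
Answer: $\frac{51667710710}{173} \approx 2.9866 \cdot 10^{8}$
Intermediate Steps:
$\left(z{\left(173 \right)} + \left(18805 - 17746\right) \left(-12297 + 12329\right)\right) \left(35263 + M\right) = \left(\frac{46}{173} + \left(18805 - 17746\right) \left(-12297 + 12329\right)\right) \left(35263 - 26450\right) = \left(46 \cdot \frac{1}{173} + 1059 \cdot 32\right) 8813 = \left(\frac{46}{173} + 33888\right) 8813 = \frac{5862670}{173} \cdot 8813 = \frac{51667710710}{173}$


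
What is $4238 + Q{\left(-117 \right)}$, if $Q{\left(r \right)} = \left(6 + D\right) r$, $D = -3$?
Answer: $3887$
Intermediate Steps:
$Q{\left(r \right)} = 3 r$ ($Q{\left(r \right)} = \left(6 - 3\right) r = 3 r$)
$4238 + Q{\left(-117 \right)} = 4238 + 3 \left(-117\right) = 4238 - 351 = 3887$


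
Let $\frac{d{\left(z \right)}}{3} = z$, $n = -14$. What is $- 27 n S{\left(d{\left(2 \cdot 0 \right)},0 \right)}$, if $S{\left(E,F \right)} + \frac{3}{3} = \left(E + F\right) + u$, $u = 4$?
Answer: $1134$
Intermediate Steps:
$d{\left(z \right)} = 3 z$
$S{\left(E,F \right)} = 3 + E + F$ ($S{\left(E,F \right)} = -1 + \left(\left(E + F\right) + 4\right) = -1 + \left(4 + E + F\right) = 3 + E + F$)
$- 27 n S{\left(d{\left(2 \cdot 0 \right)},0 \right)} = \left(-27\right) \left(-14\right) \left(3 + 3 \cdot 2 \cdot 0 + 0\right) = 378 \left(3 + 3 \cdot 0 + 0\right) = 378 \left(3 + 0 + 0\right) = 378 \cdot 3 = 1134$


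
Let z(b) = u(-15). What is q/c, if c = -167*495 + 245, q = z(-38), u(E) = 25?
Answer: -5/16484 ≈ -0.00030332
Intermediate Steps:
z(b) = 25
q = 25
c = -82420 (c = -82665 + 245 = -82420)
q/c = 25/(-82420) = 25*(-1/82420) = -5/16484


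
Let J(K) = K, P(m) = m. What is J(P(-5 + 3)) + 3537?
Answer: 3535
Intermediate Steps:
J(P(-5 + 3)) + 3537 = (-5 + 3) + 3537 = -2 + 3537 = 3535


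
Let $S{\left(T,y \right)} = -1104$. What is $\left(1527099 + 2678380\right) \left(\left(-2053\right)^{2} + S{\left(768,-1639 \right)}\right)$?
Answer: $17720647889695$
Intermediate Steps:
$\left(1527099 + 2678380\right) \left(\left(-2053\right)^{2} + S{\left(768,-1639 \right)}\right) = \left(1527099 + 2678380\right) \left(\left(-2053\right)^{2} - 1104\right) = 4205479 \left(4214809 - 1104\right) = 4205479 \cdot 4213705 = 17720647889695$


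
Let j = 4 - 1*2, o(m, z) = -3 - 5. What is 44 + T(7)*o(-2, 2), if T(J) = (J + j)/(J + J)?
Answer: 272/7 ≈ 38.857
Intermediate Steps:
o(m, z) = -8
j = 2 (j = 4 - 2 = 2)
T(J) = (2 + J)/(2*J) (T(J) = (J + 2)/(J + J) = (2 + J)/((2*J)) = (2 + J)*(1/(2*J)) = (2 + J)/(2*J))
44 + T(7)*o(-2, 2) = 44 + ((½)*(2 + 7)/7)*(-8) = 44 + ((½)*(⅐)*9)*(-8) = 44 + (9/14)*(-8) = 44 - 36/7 = 272/7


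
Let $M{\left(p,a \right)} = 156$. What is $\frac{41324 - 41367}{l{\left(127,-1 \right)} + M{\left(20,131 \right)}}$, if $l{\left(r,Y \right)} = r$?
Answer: $- \frac{43}{283} \approx -0.15194$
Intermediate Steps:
$\frac{41324 - 41367}{l{\left(127,-1 \right)} + M{\left(20,131 \right)}} = \frac{41324 - 41367}{127 + 156} = - \frac{43}{283}$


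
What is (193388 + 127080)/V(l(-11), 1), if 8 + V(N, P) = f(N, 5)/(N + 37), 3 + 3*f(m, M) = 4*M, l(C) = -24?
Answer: -12498252/295 ≈ -42367.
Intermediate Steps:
f(m, M) = -1 + 4*M/3 (f(m, M) = -1 + (4*M)/3 = -1 + 4*M/3)
V(N, P) = -8 + 17/(3*(37 + N)) (V(N, P) = -8 + (-1 + (4/3)*5)/(N + 37) = -8 + (-1 + 20/3)/(37 + N) = -8 + (17/3)/(37 + N) = -8 + 17/(3*(37 + N)))
(193388 + 127080)/V(l(-11), 1) = (193388 + 127080)/(((-871 - 24*(-24))/(3*(37 - 24)))) = 320468/(((1/3)*(-871 + 576)/13)) = 320468/(((1/3)*(1/13)*(-295))) = 320468/(-295/39) = 320468*(-39/295) = -12498252/295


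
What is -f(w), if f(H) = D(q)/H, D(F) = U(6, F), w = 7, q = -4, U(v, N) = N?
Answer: 4/7 ≈ 0.57143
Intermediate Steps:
D(F) = F
f(H) = -4/H
-f(w) = -(-4)/7 = -1*(-4/7) = 4/7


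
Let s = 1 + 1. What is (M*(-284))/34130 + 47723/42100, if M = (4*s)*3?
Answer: 134183239/143687300 ≈ 0.93386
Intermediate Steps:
s = 2
M = 24 (M = (4*2)*3 = 8*3 = 24)
(M*(-284))/34130 + 47723/42100 = (24*(-284))/34130 + 47723/42100 = -6816*1/34130 + 47723*(1/42100) = -3408/17065 + 47723/42100 = 134183239/143687300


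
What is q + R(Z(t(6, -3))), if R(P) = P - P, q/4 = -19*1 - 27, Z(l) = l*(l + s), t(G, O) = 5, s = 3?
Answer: -184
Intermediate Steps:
Z(l) = l*(3 + l) (Z(l) = l*(l + 3) = l*(3 + l))
q = -184 (q = 4*(-19*1 - 27) = 4*(-19 - 27) = 4*(-46) = -184)
R(P) = 0
q + R(Z(t(6, -3))) = -184 + 0 = -184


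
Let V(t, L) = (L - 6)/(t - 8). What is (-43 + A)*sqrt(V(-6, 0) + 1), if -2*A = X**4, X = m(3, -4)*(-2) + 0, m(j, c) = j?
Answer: -691*sqrt(70)/7 ≈ -825.90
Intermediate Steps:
V(t, L) = (-6 + L)/(-8 + t)
X = -6 (X = 3*(-2) + 0 = -6 + 0 = -6)
A = -648 (A = -1/2*(-6)**4 = -1/2*1296 = -648)
(-43 + A)*sqrt(V(-6, 0) + 1) = (-43 - 648)*sqrt((-6 + 0)/(-8 - 6) + 1) = -691*sqrt(-6/(-14) + 1) = -691*sqrt(-1/14*(-6) + 1) = -691*sqrt(3/7 + 1) = -691*sqrt(70)/7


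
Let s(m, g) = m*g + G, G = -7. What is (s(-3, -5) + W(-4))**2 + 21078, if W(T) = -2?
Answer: 21114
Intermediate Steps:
s(m, g) = -7 + g*m (s(m, g) = m*g - 7 = g*m - 7 = -7 + g*m)
(s(-3, -5) + W(-4))**2 + 21078 = ((-7 - 5*(-3)) - 2)**2 + 21078 = ((-7 + 15) - 2)**2 + 21078 = (8 - 2)**2 + 21078 = 6**2 + 21078 = 36 + 21078 = 21114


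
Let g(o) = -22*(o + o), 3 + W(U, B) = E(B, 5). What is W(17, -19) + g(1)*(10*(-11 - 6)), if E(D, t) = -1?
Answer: 7476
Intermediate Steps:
W(U, B) = -4 (W(U, B) = -3 - 1 = -4)
g(o) = -44*o
W(17, -19) + g(1)*(10*(-11 - 6)) = -4 + (-44*1)*(10*(-11 - 6)) = -4 - 440*(-17) = -4 - 44*(-170) = -4 + 7480 = 7476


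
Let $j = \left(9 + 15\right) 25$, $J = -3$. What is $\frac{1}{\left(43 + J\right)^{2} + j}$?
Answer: $\frac{1}{2200} \approx 0.00045455$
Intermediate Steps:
$j = 600$ ($j = 24 \cdot 25 = 600$)
$\frac{1}{\left(43 + J\right)^{2} + j} = \frac{1}{\left(43 - 3\right)^{2} + 600} = \frac{1}{40^{2} + 600} = \frac{1}{1600 + 600} = \frac{1}{2200}$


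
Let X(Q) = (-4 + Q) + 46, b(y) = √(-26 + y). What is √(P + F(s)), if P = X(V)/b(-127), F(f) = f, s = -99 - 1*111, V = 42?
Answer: √(-60690 - 476*I*√17)/17 ≈ 0.23428 - 14.493*I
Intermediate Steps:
X(Q) = 42 + Q
s = -210 (s = -99 - 111 = -210)
P = -28*I*√17/17 (P = (42 + 42)/(√(-26 - 127)) = 84/(√(-153)) = 84/((3*I*√17)) = 84*(-I*√17/51) = -28*I*√17/17 ≈ -6.791*I)
√(P + F(s)) = √(-28*I*√17/17 - 210) = √(-210 - 28*I*√17/17)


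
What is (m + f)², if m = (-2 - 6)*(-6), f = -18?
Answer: 900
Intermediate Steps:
m = 48 (m = -8*(-6) = 48)
(m + f)² = (48 - 18)² = 30² = 900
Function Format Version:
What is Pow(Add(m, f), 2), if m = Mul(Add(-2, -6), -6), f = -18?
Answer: 900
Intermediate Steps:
m = 48 (m = Mul(-8, -6) = 48)
Pow(Add(m, f), 2) = Pow(Add(48, -18), 2) = Pow(30, 2) = 900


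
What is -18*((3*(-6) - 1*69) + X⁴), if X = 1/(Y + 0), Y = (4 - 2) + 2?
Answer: 200439/128 ≈ 1565.9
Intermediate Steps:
Y = 4 (Y = 2 + 2 = 4)
X = ¼ (X = 1/(4 + 0) = 1/4 = ¼ ≈ 0.25000)
-18*((3*(-6) - 1*69) + X⁴) = -18*((3*(-6) - 1*69) + (¼)⁴) = -18*((-18 - 69) + 1/256) = -18*(-87 + 1/256) = -18*(-22271/256) = 200439/128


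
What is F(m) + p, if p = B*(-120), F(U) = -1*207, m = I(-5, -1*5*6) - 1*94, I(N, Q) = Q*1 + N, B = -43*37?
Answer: 190713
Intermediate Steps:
B = -1591
I(N, Q) = N + Q (I(N, Q) = Q + N = N + Q)
m = -129 (m = (-5 - 1*5*6) - 1*94 = (-5 - 5*6) - 94 = (-5 - 30) - 94 = -35 - 94 = -129)
F(U) = -207
p = 190920 (p = -1591*(-120) = 190920)
F(m) + p = -207 + 190920 = 190713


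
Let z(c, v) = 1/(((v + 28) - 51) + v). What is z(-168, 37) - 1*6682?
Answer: -340781/51 ≈ -6682.0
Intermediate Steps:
z(c, v) = 1/(-23 + 2*v) (z(c, v) = 1/(((28 + v) - 51) + v) = 1/((-23 + v) + v) = 1/(-23 + 2*v))
z(-168, 37) - 1*6682 = 1/(-23 + 2*37) - 1*6682 = 1/(-23 + 74) - 6682 = 1/51 - 6682 = -340781/51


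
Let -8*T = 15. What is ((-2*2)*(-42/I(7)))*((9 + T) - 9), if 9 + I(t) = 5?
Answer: 315/4 ≈ 78.750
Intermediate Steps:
T = -15/8 (T = -⅛*15 = -15/8 ≈ -1.8750)
I(t) = -4 (I(t) = -9 + 5 = -4)
((-2*2)*(-42/I(7)))*((9 + T) - 9) = ((-2*2)*(-42/(-4)))*((9 - 15/8) - 9) = (-(-168)*(-1)/4)*(57/8 - 9) = -4*21/2*(-15/8) = -42*(-15/8) = 315/4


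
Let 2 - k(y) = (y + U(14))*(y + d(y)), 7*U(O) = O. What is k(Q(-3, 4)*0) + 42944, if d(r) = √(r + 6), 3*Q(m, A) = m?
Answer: 42946 - 2*√6 ≈ 42941.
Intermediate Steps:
Q(m, A) = m/3
d(r) = √(6 + r)
U(O) = O/7
k(y) = 2 - (2 + y)*(y + √(6 + y)) (k(y) = 2 - (y + (⅐)*14)*(y + √(6 + y)) = 2 - (y + 2)*(y + √(6 + y)) = 2 - (2 + y)*(y + √(6 + y)))
k(Q(-3, 4)*0) + 42944 = (2 - (((⅓)*(-3))*0)² - 2*(⅓)*(-3)*0 - 2*√(6 + ((⅓)*(-3))*0) - ((⅓)*(-3))*0*√(6 + ((⅓)*(-3))*0)) + 42944 = (2 - (-1*0)² - (-2)*0 - 2*√(6 - 1*0) - (-1*0)*√(6 - 1*0)) + 42944 = (2 - 1*0² - 2*0 - 2*√(6 + 0) - 1*0*√(6 + 0)) + 42944 = (2 - 1*0 + 0 - 2*√6 - 1*0*√6) + 42944 = (2 + 0 + 0 - 2*√6 + 0) + 42944 = (2 - 2*√6) + 42944 = 42946 - 2*√6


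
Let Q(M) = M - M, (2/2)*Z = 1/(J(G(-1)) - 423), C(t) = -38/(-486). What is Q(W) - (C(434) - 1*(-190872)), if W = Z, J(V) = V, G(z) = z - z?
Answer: -46381915/243 ≈ -1.9087e+5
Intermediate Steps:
C(t) = 19/243 (C(t) = -38*(-1/486) = 19/243)
G(z) = 0
Z = -1/423 (Z = 1/(0 - 423) = 1/(-423) = -1/423 ≈ -0.0023641)
W = -1/423 ≈ -0.0023641
Q(M) = 0
Q(W) - (C(434) - 1*(-190872)) = 0 - (19/243 - 1*(-190872)) = 0 - (19/243 + 190872) = 0 - 1*46381915/243 = 0 - 46381915/243 = -46381915/243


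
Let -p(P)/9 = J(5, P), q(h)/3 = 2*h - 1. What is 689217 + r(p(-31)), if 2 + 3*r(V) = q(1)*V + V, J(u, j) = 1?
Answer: 2067613/3 ≈ 6.8920e+5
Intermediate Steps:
q(h) = -3 + 6*h (q(h) = 3*(2*h - 1) = 3*(-1 + 2*h) = -3 + 6*h)
p(P) = -9 (p(P) = -9*1 = -9)
r(V) = -2/3 + 4*V/3 (r(V) = -2/3 + ((-3 + 6*1)*V + V)/3 = -2/3 + ((-3 + 6)*V + V)/3 = -2/3 + (3*V + V)/3 = -2/3 + (4*V)/3 = -2/3 + 4*V/3)
689217 + r(p(-31)) = 689217 + (-2/3 + (4/3)*(-9)) = 689217 + (-2/3 - 12) = 689217 - 38/3 = 2067613/3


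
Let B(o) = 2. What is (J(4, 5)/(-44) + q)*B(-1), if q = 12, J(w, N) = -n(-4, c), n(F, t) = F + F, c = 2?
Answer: 260/11 ≈ 23.636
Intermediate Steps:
n(F, t) = 2*F
J(w, N) = 8 (J(w, N) = -2*(-4) = -1*(-8) = 8)
(J(4, 5)/(-44) + q)*B(-1) = (8/(-44) + 12)*2 = (8*(-1/44) + 12)*2 = (-2/11 + 12)*2 = (130/11)*2 = 260/11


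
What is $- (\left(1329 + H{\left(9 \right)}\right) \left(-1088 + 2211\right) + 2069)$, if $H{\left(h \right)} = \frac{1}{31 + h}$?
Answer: $- \frac{59782563}{40} \approx -1.4946 \cdot 10^{6}$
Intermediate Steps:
$- (\left(1329 + H{\left(9 \right)}\right) \left(-1088 + 2211\right) + 2069) = - (\left(1329 + \frac{1}{31 + 9}\right) \left(-1088 + 2211\right) + 2069) = - (\left(1329 + \frac{1}{40}\right) 1123 + 2069) = - (\frac{53161}{40} \cdot 1123 + 2069) = - (\frac{59699803}{40} + 2069) = \left(-1\right) \frac{59782563}{40} = - \frac{59782563}{40}$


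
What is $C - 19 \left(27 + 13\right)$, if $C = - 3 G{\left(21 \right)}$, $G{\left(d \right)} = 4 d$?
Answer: $-1012$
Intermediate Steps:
$C = -252$ ($C = - 3 \cdot 4 \cdot 21 = \left(-3\right) 84 = -252$)
$C - 19 \left(27 + 13\right) = -252 - 19 \left(27 + 13\right) = -252 - 19 \cdot 40 = -252 - 760 = -1012$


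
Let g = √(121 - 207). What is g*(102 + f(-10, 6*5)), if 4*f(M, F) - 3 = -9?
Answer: 201*I*√86/2 ≈ 932.0*I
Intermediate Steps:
f(M, F) = -3/2 (f(M, F) = ¾ + (¼)*(-9) = ¾ - 9/4 = -3/2)
g = I*√86 (g = √(-86) = I*√86 ≈ 9.2736*I)
g*(102 + f(-10, 6*5)) = (I*√86)*(102 - 3/2) = (I*√86)*(201/2) = 201*I*√86/2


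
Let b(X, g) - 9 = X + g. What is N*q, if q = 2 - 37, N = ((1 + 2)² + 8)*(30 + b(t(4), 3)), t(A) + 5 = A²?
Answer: -31535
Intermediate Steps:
t(A) = -5 + A²
b(X, g) = 9 + X + g (b(X, g) = 9 + (X + g) = 9 + X + g)
N = 901 (N = ((1 + 2)² + 8)*(30 + (9 + (-5 + 4²) + 3)) = (3² + 8)*(30 + (9 + (-5 + 16) + 3)) = (9 + 8)*(30 + (9 + 11 + 3)) = 17*(30 + 23) = 17*53 = 901)
q = -35
N*q = 901*(-35) = -31535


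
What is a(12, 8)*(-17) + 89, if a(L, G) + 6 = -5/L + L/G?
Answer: 2071/12 ≈ 172.58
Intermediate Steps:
a(L, G) = -6 - 5/L + L/G (a(L, G) = -6 + (-5/L + L/G) = -6 - 5/L + L/G)
a(12, 8)*(-17) + 89 = (-6 - 5/12 + 12/8)*(-17) + 89 = (-6 - 5*1/12 + 12*(⅛))*(-17) + 89 = (-6 - 5/12 + 3/2)*(-17) + 89 = -59/12*(-17) + 89 = 1003/12 + 89 = 2071/12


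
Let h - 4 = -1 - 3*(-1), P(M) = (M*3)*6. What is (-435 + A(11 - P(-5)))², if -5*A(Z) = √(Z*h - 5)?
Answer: (2175 + √601)²/25 ≈ 1.9351e+5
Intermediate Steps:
P(M) = 18*M (P(M) = (3*M)*6 = 18*M)
h = 6 (h = 4 + (-1 - 3*(-1)) = 4 + (-1 + 3) = 4 + 2 = 6)
A(Z) = -√(-5 + 6*Z)/5 (A(Z) = -√(Z*6 - 5)/5 = -√(6*Z - 5)/5 = -√(-5 + 6*Z)/5)
(-435 + A(11 - P(-5)))² = (-435 - √(-5 + 6*(11 - 18*(-5)))/5)² = (-435 - √(-5 + 6*(11 - 1*(-90)))/5)² = (-435 - √(-5 + 6*(11 + 90))/5)² = (-435 - √(-5 + 6*101)/5)² = (-435 - √(-5 + 606)/5)² = (-435 - √601/5)²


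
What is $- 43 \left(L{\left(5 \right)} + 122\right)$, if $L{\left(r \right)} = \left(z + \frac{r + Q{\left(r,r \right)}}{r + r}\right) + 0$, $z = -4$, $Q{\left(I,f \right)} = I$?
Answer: $-5117$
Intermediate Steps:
$L{\left(r \right)} = -3$ ($L{\left(r \right)} = \left(-4 + \frac{r + r}{r + r}\right) + 0 = \left(-4 + \frac{2 r}{2 r}\right) + 0 = \left(-4 + 2 r \frac{1}{2 r}\right) + 0 = \left(-4 + 1\right) + 0 = -3 + 0 = -3$)
$- 43 \left(L{\left(5 \right)} + 122\right) = - 43 \left(-3 + 122\right) = \left(-43\right) 119 = -5117$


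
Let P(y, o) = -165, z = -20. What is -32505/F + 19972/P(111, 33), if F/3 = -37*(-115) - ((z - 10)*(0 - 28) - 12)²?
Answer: -1236883183/10219935 ≈ -121.03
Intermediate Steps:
F = -2043987 (F = 3*(-37*(-115) - ((-20 - 10)*(0 - 28) - 12)²) = 3*(4255 - (-30*(-28) - 12)²) = 3*(4255 - (840 - 12)²) = 3*(4255 - 1*828²) = 3*(4255 - 1*685584) = 3*(4255 - 685584) = 3*(-681329) = -2043987)
-32505/F + 19972/P(111, 33) = -32505/(-2043987) + 19972/(-165) = -32505*(-1/2043987) + 19972*(-1/165) = 985/61939 - 19972/165 = -1236883183/10219935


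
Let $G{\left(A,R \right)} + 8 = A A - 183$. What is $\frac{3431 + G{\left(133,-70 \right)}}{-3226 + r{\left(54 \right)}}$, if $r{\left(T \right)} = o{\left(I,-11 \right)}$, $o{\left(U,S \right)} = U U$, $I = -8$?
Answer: $- \frac{20929}{3162} \approx -6.6189$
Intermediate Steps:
$o{\left(U,S \right)} = U^{2}$
$r{\left(T \right)} = 64$ ($r{\left(T \right)} = \left(-8\right)^{2} = 64$)
$G{\left(A,R \right)} = -191 + A^{2}$ ($G{\left(A,R \right)} = -8 + \left(A A - 183\right) = -8 + \left(A^{2} - 183\right) = -8 + \left(-183 + A^{2}\right) = -191 + A^{2}$)
$\frac{3431 + G{\left(133,-70 \right)}}{-3226 + r{\left(54 \right)}} = \frac{3431 - \left(191 - 133^{2}\right)}{-3226 + 64} = \frac{3431 + \left(-191 + 17689\right)}{-3162} = \left(3431 + 17498\right) \left(- \frac{1}{3162}\right) = 20929 \left(- \frac{1}{3162}\right) = - \frac{20929}{3162}$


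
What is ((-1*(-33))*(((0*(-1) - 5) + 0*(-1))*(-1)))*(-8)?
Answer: -1320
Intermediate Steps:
((-1*(-33))*(((0*(-1) - 5) + 0*(-1))*(-1)))*(-8) = (33*(((0 - 5) + 0)*(-1)))*(-8) = (33*((-5 + 0)*(-1)))*(-8) = (33*(-5*(-1)))*(-8) = (33*5)*(-8) = 165*(-8) = -1320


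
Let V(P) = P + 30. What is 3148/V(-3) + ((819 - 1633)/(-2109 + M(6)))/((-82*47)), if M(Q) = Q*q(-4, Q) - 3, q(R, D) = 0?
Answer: 388236211/3329856 ≈ 116.59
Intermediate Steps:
M(Q) = -3 (M(Q) = Q*0 - 3 = 0 - 3 = -3)
V(P) = 30 + P
3148/V(-3) + ((819 - 1633)/(-2109 + M(6)))/((-82*47)) = 3148/(30 - 3) + ((819 - 1633)/(-2109 - 3))/((-82*47)) = 3148/27 - 814/(-2112)/(-3854) = 3148*(1/27) - 814*(-1/2112)*(-1/3854) = 3148/27 + (37/96)*(-1/3854) = 3148/27 - 37/369984 = 388236211/3329856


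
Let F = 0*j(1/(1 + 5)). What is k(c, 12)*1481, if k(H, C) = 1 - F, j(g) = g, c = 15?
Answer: 1481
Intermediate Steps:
F = 0 (F = 0/(1 + 5) = 0/6 = 0*(⅙) = 0)
k(H, C) = 1 (k(H, C) = 1 - 1*0 = 1 + 0 = 1)
k(c, 12)*1481 = 1*1481 = 1481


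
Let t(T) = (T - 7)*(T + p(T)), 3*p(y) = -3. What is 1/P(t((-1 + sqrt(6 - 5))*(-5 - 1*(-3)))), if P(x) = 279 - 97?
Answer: 1/182 ≈ 0.0054945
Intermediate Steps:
p(y) = -1 (p(y) = (1/3)*(-3) = -1)
t(T) = (-1 + T)*(-7 + T) (t(T) = (T - 7)*(T - 1) = (-7 + T)*(-1 + T) = (-1 + T)*(-7 + T))
P(x) = 182
1/P(t((-1 + sqrt(6 - 5))*(-5 - 1*(-3)))) = 1/182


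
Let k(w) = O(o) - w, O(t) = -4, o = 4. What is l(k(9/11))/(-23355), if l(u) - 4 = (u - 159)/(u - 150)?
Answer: -8614/39773565 ≈ -0.00021658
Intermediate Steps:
k(w) = -4 - w
l(u) = 4 + (-159 + u)/(-150 + u) (l(u) = 4 + (u - 159)/(u - 150) = 4 + (-159 + u)/(-150 + u))
l(k(9/11))/(-23355) = ((-759 + 5*(-4 - 9/11))/(-150 + (-4 - 9/11)))/(-23355) = ((-759 + 5*(-4 - 9/11))/(-150 + (-4 - 9/11)))*(-1/23355) = ((-759 + 5*(-53/11))/(-150 - 53/11))*(-1/23355) = ((-759 - 265/11)/(-1703/11))*(-1/23355) = -11/1703*(-8614/11)*(-1/23355) = (8614/1703)*(-1/23355) = -8614/39773565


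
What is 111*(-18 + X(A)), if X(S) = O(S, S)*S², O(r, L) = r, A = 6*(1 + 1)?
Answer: 189810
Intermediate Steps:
A = 12 (A = 6*2 = 12)
X(S) = S³ (X(S) = S*S² = S³)
111*(-18 + X(A)) = 111*(-18 + 12³) = 111*(-18 + 1728) = 111*1710 = 189810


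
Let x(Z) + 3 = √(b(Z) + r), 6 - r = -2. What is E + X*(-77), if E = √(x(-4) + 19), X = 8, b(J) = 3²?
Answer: -616 + √(16 + √17) ≈ -611.51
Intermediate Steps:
b(J) = 9
r = 8 (r = 6 - 1*(-2) = 6 + 2 = 8)
x(Z) = -3 + √17 (x(Z) = -3 + √(9 + 8) = -3 + √17)
E = √(16 + √17) (E = √((-3 + √17) + 19) = √(16 + √17) ≈ 4.4859)
E + X*(-77) = √(16 + √17) + 8*(-77) = √(16 + √17) - 616 = -616 + √(16 + √17)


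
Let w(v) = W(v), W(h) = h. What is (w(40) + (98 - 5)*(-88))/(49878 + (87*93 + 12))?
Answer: -8144/57981 ≈ -0.14046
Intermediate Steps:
w(v) = v
(w(40) + (98 - 5)*(-88))/(49878 + (87*93 + 12)) = (40 + (98 - 5)*(-88))/(49878 + (87*93 + 12)) = (40 + 93*(-88))/(49878 + (8091 + 12)) = (40 - 8184)/(49878 + 8103) = -8144/57981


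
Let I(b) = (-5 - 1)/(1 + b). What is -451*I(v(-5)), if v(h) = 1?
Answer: 1353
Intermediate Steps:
I(b) = -6/(1 + b)
-451*I(v(-5)) = -(-2706)/(1 + 1) = -(-2706)/2 = -451*(-3) = 1353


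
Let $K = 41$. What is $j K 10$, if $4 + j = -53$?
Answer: $-23370$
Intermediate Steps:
$j = -57$ ($j = -4 - 53 = -57$)
$j K 10 = \left(-57\right) 41 \cdot 10 = \left(-2337\right) 10 = -23370$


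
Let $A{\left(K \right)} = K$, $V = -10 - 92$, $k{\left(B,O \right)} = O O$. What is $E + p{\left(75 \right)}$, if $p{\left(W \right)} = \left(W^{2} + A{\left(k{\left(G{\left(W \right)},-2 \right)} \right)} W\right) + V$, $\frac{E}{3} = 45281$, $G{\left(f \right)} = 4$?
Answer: $141666$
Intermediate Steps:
$k{\left(B,O \right)} = O^{2}$
$V = -102$ ($V = -10 - 92 = -102$)
$E = 135843$ ($E = 3 \cdot 45281 = 135843$)
$p{\left(W \right)} = -102 + W^{2} + 4 W$ ($p{\left(W \right)} = \left(W^{2} + \left(-2\right)^{2} W\right) - 102 = \left(W^{2} + 4 W\right) - 102 = -102 + W^{2} + 4 W$)
$E + p{\left(75 \right)} = 135843 + \left(-102 + 75^{2} + 4 \cdot 75\right) = 135843 + \left(-102 + 5625 + 300\right) = 135843 + 5823 = 141666$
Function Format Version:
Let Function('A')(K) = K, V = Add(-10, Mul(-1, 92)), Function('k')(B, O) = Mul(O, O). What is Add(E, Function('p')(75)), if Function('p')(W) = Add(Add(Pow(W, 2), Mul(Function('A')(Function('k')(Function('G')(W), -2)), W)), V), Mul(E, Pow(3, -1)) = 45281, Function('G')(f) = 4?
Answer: 141666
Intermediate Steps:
Function('k')(B, O) = Pow(O, 2)
V = -102 (V = Add(-10, -92) = -102)
E = 135843 (E = Mul(3, 45281) = 135843)
Function('p')(W) = Add(-102, Pow(W, 2), Mul(4, W)) (Function('p')(W) = Add(Add(Pow(W, 2), Mul(Pow(-2, 2), W)), -102) = Add(Add(Pow(W, 2), Mul(4, W)), -102) = Add(-102, Pow(W, 2), Mul(4, W)))
Add(E, Function('p')(75)) = Add(135843, Add(-102, Pow(75, 2), Mul(4, 75))) = Add(135843, Add(-102, 5625, 300)) = Add(135843, 5823) = 141666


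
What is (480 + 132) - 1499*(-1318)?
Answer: 1976294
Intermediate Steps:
(480 + 132) - 1499*(-1318) = 612 + 1975682 = 1976294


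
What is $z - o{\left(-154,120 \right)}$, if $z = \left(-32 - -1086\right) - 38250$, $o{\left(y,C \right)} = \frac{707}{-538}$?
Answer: $- \frac{20010741}{538} \approx -37195.0$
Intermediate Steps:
$o{\left(y,C \right)} = - \frac{707}{538}$ ($o{\left(y,C \right)} = 707 \left(- \frac{1}{538}\right) = - \frac{707}{538}$)
$z = -37196$ ($z = \left(-32 + 1086\right) - 38250 = 1054 - 38250 = -37196$)
$z - o{\left(-154,120 \right)} = -37196 - - \frac{707}{538} = -37196 + \frac{707}{538} = - \frac{20010741}{538}$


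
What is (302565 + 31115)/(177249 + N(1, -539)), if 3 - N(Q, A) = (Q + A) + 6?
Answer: 41710/22223 ≈ 1.8769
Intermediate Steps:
N(Q, A) = -3 - A - Q (N(Q, A) = 3 - ((Q + A) + 6) = 3 - ((A + Q) + 6) = 3 - (6 + A + Q) = 3 + (-6 - A - Q) = -3 - A - Q)
(302565 + 31115)/(177249 + N(1, -539)) = (302565 + 31115)/(177249 + (-3 - 1*(-539) - 1*1)) = 333680/(177249 + (-3 + 539 - 1)) = 333680/(177249 + 535) = 333680/177784 = 333680*(1/177784) = 41710/22223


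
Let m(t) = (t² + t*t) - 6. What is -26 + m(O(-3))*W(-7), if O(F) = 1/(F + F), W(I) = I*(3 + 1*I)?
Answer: -1732/9 ≈ -192.44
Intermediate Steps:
W(I) = I*(3 + I)
O(F) = 1/(2*F)
m(t) = -6 + 2*t² (m(t) = (t² + t²) - 6 = 2*t² - 6 = -6 + 2*t²)
-26 + m(O(-3))*W(-7) = -26 + (-6 + 2*((½)/(-3))²)*(-7*(3 - 7)) = -26 + (-6 + 2*((½)*(-⅓))²)*(-7*(-4)) = -26 + (-6 + 2*(-⅙)²)*28 = -26 + (-6 + 2*(1/36))*28 = -26 + (-6 + 1/18)*28 = -26 - 107/18*28 = -26 - 1498/9 = -1732/9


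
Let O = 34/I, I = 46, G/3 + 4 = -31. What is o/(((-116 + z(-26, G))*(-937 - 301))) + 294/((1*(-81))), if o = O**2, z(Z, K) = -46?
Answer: -385082087/106094124 ≈ -3.6296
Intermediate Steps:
G = -105 (G = -12 + 3*(-31) = -12 - 93 = -105)
O = 17/23 (O = 34/46 = 34*(1/46) = 17/23 ≈ 0.73913)
o = 289/529 (o = (17/23)**2 = 289/529 ≈ 0.54631)
o/(((-116 + z(-26, G))*(-937 - 301))) + 294/((1*(-81))) = 289/(529*(((-116 - 46)*(-937 - 301)))) + 294/((1*(-81))) = 289/(529*((-162*(-1238)))) + 294/(-81) = (289/529)/200556 + 294*(-1/81) = (289/529)*(1/200556) - 98/27 = 289/106094124 - 98/27 = -385082087/106094124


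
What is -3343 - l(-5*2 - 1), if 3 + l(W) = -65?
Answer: -3275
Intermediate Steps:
l(W) = -68 (l(W) = -3 - 65 = -68)
-3343 - l(-5*2 - 1) = -3343 - 1*(-68) = -3343 + 68 = -3275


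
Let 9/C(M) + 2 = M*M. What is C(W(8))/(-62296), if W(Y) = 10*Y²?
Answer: -9/25516317008 ≈ -3.5272e-10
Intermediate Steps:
C(M) = 9/(-2 + M²) (C(M) = 9/(-2 + M*M) = 9/(-2 + M²))
C(W(8))/(-62296) = (9/(-2 + (10*8²)²))/(-62296) = (9/(-2 + (10*64)²))*(-1/62296) = (9/(-2 + 640²))*(-1/62296) = (9/(-2 + 409600))*(-1/62296) = (9/409598)*(-1/62296) = -9/25516317008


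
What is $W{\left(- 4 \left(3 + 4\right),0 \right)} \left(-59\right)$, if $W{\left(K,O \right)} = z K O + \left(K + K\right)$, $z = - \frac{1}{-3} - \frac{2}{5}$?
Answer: $3304$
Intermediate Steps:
$z = - \frac{1}{15}$ ($z = \left(-1\right) \left(- \frac{1}{3}\right) - \frac{2}{5} = \frac{1}{3} - \frac{2}{5} = - \frac{1}{15} \approx -0.066667$)
$W{\left(K,O \right)} = 2 K - \frac{K O}{15}$ ($W{\left(K,O \right)} = - \frac{K}{15} O + \left(K + K\right) = - \frac{K O}{15} + 2 K = 2 K - \frac{K O}{15}$)
$W{\left(- 4 \left(3 + 4\right),0 \right)} \left(-59\right) = \frac{- 4 \left(3 + 4\right) \left(30 - 0\right)}{15} \left(-59\right) = \frac{\left(-4\right) 7 \left(30 + 0\right)}{15} \left(-59\right) = \frac{1}{15} \left(-28\right) 30 \left(-59\right) = \left(-56\right) \left(-59\right) = 3304$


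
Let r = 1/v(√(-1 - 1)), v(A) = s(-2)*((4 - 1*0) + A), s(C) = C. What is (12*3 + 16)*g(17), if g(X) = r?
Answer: -52/9 + 13*I*√2/9 ≈ -5.7778 + 2.0428*I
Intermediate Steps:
v(A) = -8 - 2*A (v(A) = -2*((4 - 1*0) + A) = -2*((4 + 0) + A) = -2*(4 + A) = -8 - 2*A)
r = 1/(-8 - 2*I*√2) (r = 1/(-8 - 2*√(-1 - 1)) = 1/(-8 - 2*I*√2) ≈ -0.11111 + 0.039284*I)
g(X) = I/(2*(√2 - 4*I))
(12*3 + 16)*g(17) = (12*3 + 16)*(I/(2*(√2 - 4*I))) = (36 + 16)*(I/(2*(√2 - 4*I))) = 52*(I/(2*(√2 - 4*I))) = 26*I/(√2 - 4*I)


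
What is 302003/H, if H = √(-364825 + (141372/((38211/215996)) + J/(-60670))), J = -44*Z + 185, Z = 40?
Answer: 302003*√10373926227007191868478/67123101570341 ≈ 458.26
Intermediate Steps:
J = -1575 (J = -44*40 + 185 = -1760 + 185 = -1575)
H = √10373926227007191868478/154550758 (H = √(-364825 + (141372/((38211/215996)) - 1575/(-60670))) = √(-364825 + (141372/((38211*(1/215996))) - 1575*(-1/60670))) = √(-364825 + (141372/(38211/215996) + 315/12134)) = √(-364825 + (141372*(215996/38211) + 315/12134)) = √(-364825 + (10178595504/12737 + 315/12134)) = √(-364825 + 123507081857691/154550758) = √(67123101570341/154550758) = √10373926227007191868478/154550758 ≈ 659.02)
302003/H = 302003/((√10373926227007191868478/154550758)) = 302003*(√10373926227007191868478/67123101570341) = 302003*√10373926227007191868478/67123101570341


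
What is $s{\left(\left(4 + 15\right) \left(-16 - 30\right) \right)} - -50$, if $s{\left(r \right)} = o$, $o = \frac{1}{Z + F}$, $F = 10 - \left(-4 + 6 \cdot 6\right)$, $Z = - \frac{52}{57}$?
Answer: $\frac{65243}{1306} \approx 49.956$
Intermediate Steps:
$Z = - \frac{52}{57}$ ($Z = \left(-52\right) \frac{1}{57} = - \frac{52}{57} \approx -0.91228$)
$F = -22$ ($F = 10 - \left(-4 + 36\right) = 10 - 32 = -22$)
$o = - \frac{57}{1306}$ ($o = \frac{1}{- \frac{52}{57} - 22} = \frac{1}{- \frac{1306}{57}} = - \frac{57}{1306} \approx -0.043645$)
$s{\left(r \right)} = - \frac{57}{1306}$
$s{\left(\left(4 + 15\right) \left(-16 - 30\right) \right)} - -50 = - \frac{57}{1306} - -50 = - \frac{57}{1306} + 50 = \frac{65243}{1306}$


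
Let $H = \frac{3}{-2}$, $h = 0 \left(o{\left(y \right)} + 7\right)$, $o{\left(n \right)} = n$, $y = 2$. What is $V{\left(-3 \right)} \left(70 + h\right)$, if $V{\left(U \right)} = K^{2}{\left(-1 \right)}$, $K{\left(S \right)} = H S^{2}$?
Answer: $\frac{315}{2} \approx 157.5$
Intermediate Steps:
$h = 0$ ($h = 0 \left(2 + 7\right) = 0 \cdot 9 = 0$)
$H = - \frac{3}{2}$ ($H = 3 \left(- \frac{1}{2}\right) = - \frac{3}{2} \approx -1.5$)
$K{\left(S \right)} = - \frac{3 S^{2}}{2}$
$V{\left(U \right)} = \frac{9}{4}$ ($V{\left(U \right)} = \left(- \frac{3 \left(-1\right)^{2}}{2}\right)^{2} = \left(\left(- \frac{3}{2}\right) 1\right)^{2} = \left(- \frac{3}{2}\right)^{2} = \frac{9}{4}$)
$V{\left(-3 \right)} \left(70 + h\right) = \frac{9 \left(70 + 0\right)}{4} = \frac{9}{4} \cdot 70 = \frac{315}{2}$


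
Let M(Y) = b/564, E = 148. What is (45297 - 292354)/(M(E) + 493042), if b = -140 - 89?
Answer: -139340148/278075459 ≈ -0.50109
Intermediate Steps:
b = -229
M(Y) = -229/564
(45297 - 292354)/(M(E) + 493042) = (45297 - 292354)/(-229/564 + 493042) = -247057/278075459/564 = -247057*564/278075459 = -139340148/278075459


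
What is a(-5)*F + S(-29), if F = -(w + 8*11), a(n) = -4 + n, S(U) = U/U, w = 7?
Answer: 856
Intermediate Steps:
S(U) = 1
F = -95 (F = -(7 + 8*11) = -(7 + 88) = -1*95 = -95)
a(-5)*F + S(-29) = (-4 - 5)*(-95) + 1 = -9*(-95) + 1 = 855 + 1 = 856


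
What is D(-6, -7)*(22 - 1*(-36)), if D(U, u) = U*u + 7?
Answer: 2842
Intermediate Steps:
D(U, u) = 7 + U*u
D(-6, -7)*(22 - 1*(-36)) = (7 - 6*(-7))*(22 - 1*(-36)) = (7 + 42)*(22 + 36) = 49*58 = 2842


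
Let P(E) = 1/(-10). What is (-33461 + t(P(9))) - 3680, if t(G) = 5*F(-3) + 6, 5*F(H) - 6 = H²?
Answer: -37120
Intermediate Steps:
F(H) = 6/5 + H²/5
P(E) = -⅒
t(G) = 21 (t(G) = 5*(6/5 + (⅕)*(-3)²) + 6 = 5*(6/5 + (⅕)*9) + 6 = 5*(6/5 + 9/5) + 6 = 5*3 + 6 = 15 + 6 = 21)
(-33461 + t(P(9))) - 3680 = (-33461 + 21) - 3680 = -33440 - 3680 = -37120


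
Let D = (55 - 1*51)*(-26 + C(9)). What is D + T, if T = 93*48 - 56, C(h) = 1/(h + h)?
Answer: 38738/9 ≈ 4304.2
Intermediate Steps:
C(h) = 1/(2*h)
D = -934/9 (D = (55 - 1*51)*(-26 + (1/2)/9) = (55 - 51)*(-26 + (1/2)*(1/9)) = 4*(-26 + 1/18) = 4*(-467/18) = -934/9 ≈ -103.78)
T = 4408 (T = 4464 - 56 = 4408)
D + T = -934/9 + 4408 = 38738/9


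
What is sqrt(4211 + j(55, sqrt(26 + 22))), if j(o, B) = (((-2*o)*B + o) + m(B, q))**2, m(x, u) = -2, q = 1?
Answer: 2*sqrt(146955 - 11660*sqrt(3)) ≈ 712.07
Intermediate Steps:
j(o, B) = (-2 + o - 2*B*o)**2 (j(o, B) = (((-2*o)*B + o) - 2)**2 = ((-2*B*o + o) - 2)**2 = ((o - 2*B*o) - 2)**2 = (-2 + o - 2*B*o)**2)
sqrt(4211 + j(55, sqrt(26 + 22))) = sqrt(4211 + (2 - 1*55 + 2*sqrt(26 + 22)*55)**2) = sqrt(4211 + (2 - 55 + 2*sqrt(48)*55)**2) = sqrt(4211 + (2 - 55 + 2*(4*sqrt(3))*55)**2) = sqrt(4211 + (2 - 55 + 440*sqrt(3))**2) = sqrt(4211 + (-53 + 440*sqrt(3))**2)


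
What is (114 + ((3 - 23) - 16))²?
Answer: 6084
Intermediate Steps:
(114 + ((3 - 23) - 16))² = (114 + (-20 - 16))² = (114 - 36)² = 78² = 6084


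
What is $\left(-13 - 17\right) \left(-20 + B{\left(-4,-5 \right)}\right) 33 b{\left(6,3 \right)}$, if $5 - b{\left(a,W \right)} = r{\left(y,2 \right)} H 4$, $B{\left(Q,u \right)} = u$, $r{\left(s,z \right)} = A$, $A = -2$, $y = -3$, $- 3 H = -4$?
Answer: $387750$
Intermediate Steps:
$H = \frac{4}{3}$ ($H = \left(- \frac{1}{3}\right) \left(-4\right) = \frac{4}{3} \approx 1.3333$)
$r{\left(s,z \right)} = -2$
$b{\left(a,W \right)} = \frac{47}{3}$ ($b{\left(a,W \right)} = 5 - \left(-2\right) \frac{4}{3} \cdot 4 = 5 - \left(- \frac{8}{3}\right) 4 = 5 - - \frac{32}{3} = 5 + \frac{32}{3} = \frac{47}{3}$)
$\left(-13 - 17\right) \left(-20 + B{\left(-4,-5 \right)}\right) 33 b{\left(6,3 \right)} = \left(-13 - 17\right) \left(-20 - 5\right) 33 \cdot \frac{47}{3} = \left(-30\right) \left(-25\right) 33 \cdot \frac{47}{3} = 750 \cdot 33 \cdot \frac{47}{3} = 24750 \cdot \frac{47}{3} = 387750$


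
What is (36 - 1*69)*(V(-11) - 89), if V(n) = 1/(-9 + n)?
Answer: 58773/20 ≈ 2938.6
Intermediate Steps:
(36 - 1*69)*(V(-11) - 89) = (36 - 1*69)*(1/(-9 - 11) - 89) = (36 - 69)*(1/(-20) - 89) = -33*(-1/20 - 89) = -33*(-1781/20) = 58773/20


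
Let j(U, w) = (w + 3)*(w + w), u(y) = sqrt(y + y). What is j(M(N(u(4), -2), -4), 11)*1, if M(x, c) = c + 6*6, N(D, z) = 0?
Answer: 308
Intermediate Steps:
u(y) = sqrt(2)*sqrt(y) (u(y) = sqrt(2*y) = sqrt(2)*sqrt(y))
M(x, c) = 36 + c (M(x, c) = c + 36 = 36 + c)
j(U, w) = 2*w*(3 + w) (j(U, w) = (3 + w)*(2*w) = 2*w*(3 + w))
j(M(N(u(4), -2), -4), 11)*1 = (2*11*(3 + 11))*1 = (2*11*14)*1 = 308*1 = 308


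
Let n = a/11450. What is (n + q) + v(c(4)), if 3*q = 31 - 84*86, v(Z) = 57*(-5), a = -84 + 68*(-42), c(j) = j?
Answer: -9215842/3435 ≈ -2682.9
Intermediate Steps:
a = -2940 (a = -84 - 2856 = -2940)
v(Z) = -285
n = -294/1145 (n = -2940/11450 = -2940*1/11450 = -294/1145 ≈ -0.25677)
q = -7193/3 (q = (31 - 84*86)/3 = (31 - 7224)/3 = (1/3)*(-7193) = -7193/3 ≈ -2397.7)
(n + q) + v(c(4)) = (-294/1145 - 7193/3) - 285 = -8236867/3435 - 285 = -9215842/3435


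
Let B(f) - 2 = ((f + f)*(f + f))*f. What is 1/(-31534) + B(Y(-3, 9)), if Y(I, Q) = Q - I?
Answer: 218026075/31534 ≈ 6914.0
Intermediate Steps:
B(f) = 2 + 4*f³ (B(f) = 2 + ((f + f)*(f + f))*f = 2 + ((2*f)*(2*f))*f = 2 + (4*f²)*f = 2 + 4*f³)
1/(-31534) + B(Y(-3, 9)) = 1/(-31534) + (2 + 4*(9 - 1*(-3))³) = -1/31534 + (2 + 4*(9 + 3)³) = -1/31534 + (2 + 4*12³) = -1/31534 + (2 + 4*1728) = -1/31534 + (2 + 6912) = -1/31534 + 6914 = 218026075/31534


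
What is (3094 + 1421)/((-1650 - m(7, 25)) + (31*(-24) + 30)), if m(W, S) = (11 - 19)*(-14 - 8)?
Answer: -903/508 ≈ -1.7776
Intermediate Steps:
m(W, S) = 176 (m(W, S) = -8*(-22) = 176)
(3094 + 1421)/((-1650 - m(7, 25)) + (31*(-24) + 30)) = (3094 + 1421)/((-1650 - 1*176) + (31*(-24) + 30)) = 4515/((-1650 - 176) + (-744 + 30)) = 4515/(-1826 - 714) = 4515/(-2540) = 4515*(-1/2540) = -903/508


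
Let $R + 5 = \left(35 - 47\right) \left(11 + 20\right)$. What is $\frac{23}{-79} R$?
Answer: $\frac{8671}{79} \approx 109.76$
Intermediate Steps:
$R = -377$ ($R = -5 + \left(35 - 47\right) \left(11 + 20\right) = -5 - 372 = -377$)
$\frac{23}{-79} R = \frac{23}{-79} \left(-377\right) = 23 \left(- \frac{1}{79}\right) \left(-377\right) = \left(- \frac{23}{79}\right) \left(-377\right) = \frac{8671}{79}$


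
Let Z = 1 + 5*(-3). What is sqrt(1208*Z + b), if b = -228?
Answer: 2*I*sqrt(4285) ≈ 130.92*I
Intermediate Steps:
Z = -14 (Z = 1 - 15 = -14)
sqrt(1208*Z + b) = sqrt(1208*(-14) - 228) = sqrt(-16912 - 228) = sqrt(-17140) = 2*I*sqrt(4285)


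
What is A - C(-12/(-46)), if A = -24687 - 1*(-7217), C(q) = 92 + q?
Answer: -403932/23 ≈ -17562.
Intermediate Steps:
A = -17470 (A = -24687 + 7217 = -17470)
A - C(-12/(-46)) = -17470 - (92 - 12/(-46)) = -17470 - (92 - 12*(-1/46)) = -17470 - (92 + 6/23) = -17470 - 1*2122/23 = -17470 - 2122/23 = -403932/23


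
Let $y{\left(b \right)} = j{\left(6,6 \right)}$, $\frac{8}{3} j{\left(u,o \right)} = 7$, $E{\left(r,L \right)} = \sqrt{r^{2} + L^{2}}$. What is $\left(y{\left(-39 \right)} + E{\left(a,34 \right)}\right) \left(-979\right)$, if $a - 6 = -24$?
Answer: $- \frac{20559}{8} - 1958 \sqrt{370} \approx -40233.0$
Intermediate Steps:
$a = -18$ ($a = 6 - 24 = -18$)
$E{\left(r,L \right)} = \sqrt{L^{2} + r^{2}}$
$j{\left(u,o \right)} = \frac{21}{8}$ ($j{\left(u,o \right)} = \frac{3}{8} \cdot 7 = \frac{21}{8}$)
$y{\left(b \right)} = \frac{21}{8}$
$\left(y{\left(-39 \right)} + E{\left(a,34 \right)}\right) \left(-979\right) = \left(\frac{21}{8} + \sqrt{34^{2} + \left(-18\right)^{2}}\right) \left(-979\right) = \left(\frac{21}{8} + \sqrt{1156 + 324}\right) \left(-979\right) = \left(\frac{21}{8} + \sqrt{1480}\right) \left(-979\right) = \left(\frac{21}{8} + 2 \sqrt{370}\right) \left(-979\right) = - \frac{20559}{8} - 1958 \sqrt{370}$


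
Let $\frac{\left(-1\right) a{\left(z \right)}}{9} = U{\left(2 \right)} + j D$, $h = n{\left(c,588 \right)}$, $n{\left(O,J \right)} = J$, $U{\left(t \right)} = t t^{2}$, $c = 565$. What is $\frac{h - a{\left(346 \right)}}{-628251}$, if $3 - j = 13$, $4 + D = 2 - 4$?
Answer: $- \frac{400}{209417} \approx -0.0019101$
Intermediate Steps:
$U{\left(t \right)} = t^{3}$
$h = 588$
$D = -6$ ($D = -4 + \left(2 - 4\right) = -4 - 2 = -6$)
$j = -10$ ($j = 3 - 13 = -10$)
$a{\left(z \right)} = -612$ ($a{\left(z \right)} = - 9 \left(2^{3} - -60\right) = - 9 \left(8 + 60\right) = \left(-9\right) 68 = -612$)
$\frac{h - a{\left(346 \right)}}{-628251} = \frac{588 - -612}{-628251} = \left(588 + 612\right) \left(- \frac{1}{628251}\right) = 1200 \left(- \frac{1}{628251}\right) = - \frac{400}{209417}$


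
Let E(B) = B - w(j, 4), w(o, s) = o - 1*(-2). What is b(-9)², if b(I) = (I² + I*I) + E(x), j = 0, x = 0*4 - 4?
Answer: 24336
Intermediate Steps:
x = -4 (x = 0 - 4 = -4)
w(o, s) = 2 + o (w(o, s) = o + 2 = 2 + o)
E(B) = -2 + B (E(B) = B - (2 + 0) = B - 1*2 = B - 2 = -2 + B)
b(I) = -6 + 2*I² (b(I) = (I² + I*I) + (-2 - 4) = (I² + I²) - 6 = 2*I² - 6 = -6 + 2*I²)
b(-9)² = (-6 + 2*(-9)²)² = (-6 + 2*81)² = (-6 + 162)² = 156² = 24336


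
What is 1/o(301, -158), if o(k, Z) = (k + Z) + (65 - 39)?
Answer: 1/169 ≈ 0.0059172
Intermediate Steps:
o(k, Z) = 26 + Z + k (o(k, Z) = (Z + k) + 26 = 26 + Z + k)
1/o(301, -158) = 1/(26 - 158 + 301) = 1/169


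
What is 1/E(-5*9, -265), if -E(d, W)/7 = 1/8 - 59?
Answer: 8/3297 ≈ 0.0024264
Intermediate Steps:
E(d, W) = 3297/8 (E(d, W) = -7*(1/8 - 59) = -7*(⅛ - 59) = -7*(-471/8) = 3297/8)
1/E(-5*9, -265) = 1/(3297/8) = 8/3297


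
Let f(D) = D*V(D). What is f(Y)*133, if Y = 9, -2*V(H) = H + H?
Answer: -10773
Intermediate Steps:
V(H) = -H (V(H) = -(H + H)/2 = -H)
f(D) = -D**2 (f(D) = D*(-D) = -D**2)
f(Y)*133 = -1*9**2*133 = -1*81*133 = -81*133 = -10773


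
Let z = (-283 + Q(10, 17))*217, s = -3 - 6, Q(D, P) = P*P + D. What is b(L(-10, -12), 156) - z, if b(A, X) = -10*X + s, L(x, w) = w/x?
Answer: -5041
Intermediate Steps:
Q(D, P) = D + P² (Q(D, P) = P² + D = D + P²)
s = -9
b(A, X) = -9 - 10*X (b(A, X) = -10*X - 9 = -9 - 10*X)
z = 3472 (z = (-283 + (10 + 17²))*217 = (-283 + (10 + 289))*217 = (-283 + 299)*217 = 16*217 = 3472)
b(L(-10, -12), 156) - z = (-9 - 10*156) - 1*3472 = (-9 - 1560) - 3472 = -1569 - 3472 = -5041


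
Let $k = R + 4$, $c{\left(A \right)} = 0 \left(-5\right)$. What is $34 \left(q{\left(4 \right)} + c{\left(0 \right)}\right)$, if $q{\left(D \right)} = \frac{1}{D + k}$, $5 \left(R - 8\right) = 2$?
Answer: $\frac{85}{41} \approx 2.0732$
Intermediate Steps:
$c{\left(A \right)} = 0$
$R = \frac{42}{5}$ ($R = 8 + \frac{1}{5} \cdot 2 = 8 + \frac{2}{5} = \frac{42}{5} \approx 8.4$)
$k = \frac{62}{5}$ ($k = \frac{42}{5} + 4 = \frac{62}{5} \approx 12.4$)
$q{\left(D \right)} = \frac{1}{\frac{62}{5} + D}$ ($q{\left(D \right)} = \frac{1}{D + \frac{62}{5}} = \frac{1}{\frac{62}{5} + D}$)
$34 \left(q{\left(4 \right)} + c{\left(0 \right)}\right) = 34 \left(\frac{5}{62 + 5 \cdot 4} + 0\right) = 34 \left(\frac{5}{62 + 20} + 0\right) = 34 \left(\frac{5}{82} + 0\right) = 34 \cdot \frac{5}{82} = \frac{85}{41}$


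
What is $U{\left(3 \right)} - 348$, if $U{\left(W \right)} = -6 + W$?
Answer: $-351$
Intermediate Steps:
$U{\left(3 \right)} - 348 = \left(-6 + 3\right) - 348 = -3 - 348 = -351$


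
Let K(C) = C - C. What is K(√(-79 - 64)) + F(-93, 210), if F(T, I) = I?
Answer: 210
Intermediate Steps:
K(C) = 0
K(√(-79 - 64)) + F(-93, 210) = 0 + 210 = 210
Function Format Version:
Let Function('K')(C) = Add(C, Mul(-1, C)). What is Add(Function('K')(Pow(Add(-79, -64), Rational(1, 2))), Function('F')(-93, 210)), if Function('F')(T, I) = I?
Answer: 210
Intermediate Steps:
Function('K')(C) = 0
Add(Function('K')(Pow(Add(-79, -64), Rational(1, 2))), Function('F')(-93, 210)) = Add(0, 210) = 210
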